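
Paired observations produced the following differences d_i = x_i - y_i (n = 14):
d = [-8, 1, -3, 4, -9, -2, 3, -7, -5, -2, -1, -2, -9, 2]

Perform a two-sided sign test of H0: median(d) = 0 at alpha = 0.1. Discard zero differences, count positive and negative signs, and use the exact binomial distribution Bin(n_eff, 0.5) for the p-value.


Step 1: Discard zero differences. Original n = 14; n_eff = number of nonzero differences = 14.
Nonzero differences (with sign): -8, +1, -3, +4, -9, -2, +3, -7, -5, -2, -1, -2, -9, +2
Step 2: Count signs: positive = 4, negative = 10.
Step 3: Under H0: P(positive) = 0.5, so the number of positives S ~ Bin(14, 0.5).
Step 4: Two-sided exact p-value = sum of Bin(14,0.5) probabilities at or below the observed probability = 0.179565.
Step 5: alpha = 0.1. fail to reject H0.

n_eff = 14, pos = 4, neg = 10, p = 0.179565, fail to reject H0.


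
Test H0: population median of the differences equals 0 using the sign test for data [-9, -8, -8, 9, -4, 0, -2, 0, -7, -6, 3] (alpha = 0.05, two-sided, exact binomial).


Step 1: Discard zero differences. Original n = 11; n_eff = number of nonzero differences = 9.
Nonzero differences (with sign): -9, -8, -8, +9, -4, -2, -7, -6, +3
Step 2: Count signs: positive = 2, negative = 7.
Step 3: Under H0: P(positive) = 0.5, so the number of positives S ~ Bin(9, 0.5).
Step 4: Two-sided exact p-value = sum of Bin(9,0.5) probabilities at or below the observed probability = 0.179688.
Step 5: alpha = 0.05. fail to reject H0.

n_eff = 9, pos = 2, neg = 7, p = 0.179688, fail to reject H0.


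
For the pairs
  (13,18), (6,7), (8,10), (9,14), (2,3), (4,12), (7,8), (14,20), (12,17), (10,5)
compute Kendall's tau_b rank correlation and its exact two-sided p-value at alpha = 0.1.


Step 1: Enumerate the 45 unordered pairs (i,j) with i<j and classify each by sign(x_j-x_i) * sign(y_j-y_i).
  (1,2):dx=-7,dy=-11->C; (1,3):dx=-5,dy=-8->C; (1,4):dx=-4,dy=-4->C; (1,5):dx=-11,dy=-15->C
  (1,6):dx=-9,dy=-6->C; (1,7):dx=-6,dy=-10->C; (1,8):dx=+1,dy=+2->C; (1,9):dx=-1,dy=-1->C
  (1,10):dx=-3,dy=-13->C; (2,3):dx=+2,dy=+3->C; (2,4):dx=+3,dy=+7->C; (2,5):dx=-4,dy=-4->C
  (2,6):dx=-2,dy=+5->D; (2,7):dx=+1,dy=+1->C; (2,8):dx=+8,dy=+13->C; (2,9):dx=+6,dy=+10->C
  (2,10):dx=+4,dy=-2->D; (3,4):dx=+1,dy=+4->C; (3,5):dx=-6,dy=-7->C; (3,6):dx=-4,dy=+2->D
  (3,7):dx=-1,dy=-2->C; (3,8):dx=+6,dy=+10->C; (3,9):dx=+4,dy=+7->C; (3,10):dx=+2,dy=-5->D
  (4,5):dx=-7,dy=-11->C; (4,6):dx=-5,dy=-2->C; (4,7):dx=-2,dy=-6->C; (4,8):dx=+5,dy=+6->C
  (4,9):dx=+3,dy=+3->C; (4,10):dx=+1,dy=-9->D; (5,6):dx=+2,dy=+9->C; (5,7):dx=+5,dy=+5->C
  (5,8):dx=+12,dy=+17->C; (5,9):dx=+10,dy=+14->C; (5,10):dx=+8,dy=+2->C; (6,7):dx=+3,dy=-4->D
  (6,8):dx=+10,dy=+8->C; (6,9):dx=+8,dy=+5->C; (6,10):dx=+6,dy=-7->D; (7,8):dx=+7,dy=+12->C
  (7,9):dx=+5,dy=+9->C; (7,10):dx=+3,dy=-3->D; (8,9):dx=-2,dy=-3->C; (8,10):dx=-4,dy=-15->C
  (9,10):dx=-2,dy=-12->C
Step 2: C = 37, D = 8, total pairs = 45.
Step 3: tau = (C - D)/(n(n-1)/2) = (37 - 8)/45 = 0.644444.
Step 4: Exact two-sided p-value (enumerate n! = 3628800 permutations of y under H0): p = 0.009148.
Step 5: alpha = 0.1. reject H0.

tau_b = 0.6444 (C=37, D=8), p = 0.009148, reject H0.


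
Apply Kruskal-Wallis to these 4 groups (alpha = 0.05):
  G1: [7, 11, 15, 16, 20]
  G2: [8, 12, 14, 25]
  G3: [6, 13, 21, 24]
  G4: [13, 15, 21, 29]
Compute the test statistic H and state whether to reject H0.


Step 1: Combine all N = 17 observations and assign midranks.
sorted (value, group, rank): (6,G3,1), (7,G1,2), (8,G2,3), (11,G1,4), (12,G2,5), (13,G3,6.5), (13,G4,6.5), (14,G2,8), (15,G1,9.5), (15,G4,9.5), (16,G1,11), (20,G1,12), (21,G3,13.5), (21,G4,13.5), (24,G3,15), (25,G2,16), (29,G4,17)
Step 2: Sum ranks within each group.
R_1 = 38.5 (n_1 = 5)
R_2 = 32 (n_2 = 4)
R_3 = 36 (n_3 = 4)
R_4 = 46.5 (n_4 = 4)
Step 3: H = 12/(N(N+1)) * sum(R_i^2/n_i) - 3(N+1)
     = 12/(17*18) * (38.5^2/5 + 32^2/4 + 36^2/4 + 46.5^2/4) - 3*18
     = 0.039216 * 1417.01 - 54
     = 1.569118.
Step 4: Ties present; correction factor C = 1 - 18/(17^3 - 17) = 0.996324. Corrected H = 1.569118 / 0.996324 = 1.574908.
Step 5: Under H0, H ~ chi^2(3); p-value = 0.665093.
Step 6: alpha = 0.05. fail to reject H0.

H = 1.5749, df = 3, p = 0.665093, fail to reject H0.


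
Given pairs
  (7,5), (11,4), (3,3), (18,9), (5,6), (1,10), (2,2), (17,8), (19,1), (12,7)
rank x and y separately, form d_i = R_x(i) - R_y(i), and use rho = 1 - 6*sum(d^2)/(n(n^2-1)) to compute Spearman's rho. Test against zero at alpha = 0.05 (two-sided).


Step 1: Rank x and y separately (midranks; no ties here).
rank(x): 7->5, 11->6, 3->3, 18->9, 5->4, 1->1, 2->2, 17->8, 19->10, 12->7
rank(y): 5->5, 4->4, 3->3, 9->9, 6->6, 10->10, 2->2, 8->8, 1->1, 7->7
Step 2: d_i = R_x(i) - R_y(i); compute d_i^2.
  (5-5)^2=0, (6-4)^2=4, (3-3)^2=0, (9-9)^2=0, (4-6)^2=4, (1-10)^2=81, (2-2)^2=0, (8-8)^2=0, (10-1)^2=81, (7-7)^2=0
sum(d^2) = 170.
Step 3: rho = 1 - 6*170 / (10*(10^2 - 1)) = 1 - 1020/990 = -0.030303.
Step 4: Under H0, t = rho * sqrt((n-2)/(1-rho^2)) = -0.0857 ~ t(8).
Step 5: Two-sided p-value from the t-distribution with 8 df = 0.933773.
Step 6: alpha = 0.05. fail to reject H0.

rho = -0.0303, p = 0.933773, fail to reject H0 at alpha = 0.05.


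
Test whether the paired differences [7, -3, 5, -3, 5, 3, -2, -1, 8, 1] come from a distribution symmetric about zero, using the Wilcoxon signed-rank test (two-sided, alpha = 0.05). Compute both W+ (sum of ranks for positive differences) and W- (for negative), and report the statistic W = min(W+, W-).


Step 1: Drop any zero differences (none here) and take |d_i|.
|d| = [7, 3, 5, 3, 5, 3, 2, 1, 8, 1]
Step 2: Midrank |d_i| (ties get averaged ranks).
ranks: |7|->9, |3|->5, |5|->7.5, |3|->5, |5|->7.5, |3|->5, |2|->3, |1|->1.5, |8|->10, |1|->1.5
Step 3: Attach original signs; sum ranks with positive sign and with negative sign.
W+ = 9 + 7.5 + 7.5 + 5 + 10 + 1.5 = 40.5
W- = 5 + 5 + 3 + 1.5 = 14.5
(Check: W+ + W- = 55 should equal n(n+1)/2 = 55.)
Step 4: Test statistic W = min(W+, W-) = 14.5.
Step 5: Ties in |d|, so use the tie-corrected normal approximation.
        E[W] = n(n+1)/4 = 10*11/4 = 27.5.
        Tie groups: |d|=1 (t=2), |d|=3 (t=3), |d|=5 (t=2); sum(t^3 - t) = 36.
        Var[W] = n(n+1)(2n+1)/24 - sum(t^3-t)/48 = 2310/24 - 36/48 = 95.5.
        z = (W - E[W]) / sqrt(Var[W]) = (14.5 - 27.5) / 9.7724 = -1.3303.
        Two-sided p = 2*Phi(z) = 0.183427.
Step 6: alpha = 0.05. fail to reject H0.

W+ = 40.5, W- = 14.5, W = min = 14.5, p = 0.183427, fail to reject H0.


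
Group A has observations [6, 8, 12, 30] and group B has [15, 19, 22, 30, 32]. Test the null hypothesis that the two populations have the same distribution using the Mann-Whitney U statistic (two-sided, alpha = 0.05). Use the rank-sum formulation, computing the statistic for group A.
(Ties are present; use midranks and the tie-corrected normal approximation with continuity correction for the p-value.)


Step 1: Combine and sort all 9 observations; assign midranks.
sorted (value, group): (6,X), (8,X), (12,X), (15,Y), (19,Y), (22,Y), (30,X), (30,Y), (32,Y)
ranks: 6->1, 8->2, 12->3, 15->4, 19->5, 22->6, 30->7.5, 30->7.5, 32->9
Step 2: Rank sum for X: R1 = 1 + 2 + 3 + 7.5 = 13.5.
Step 3: U_X = R1 - n1(n1+1)/2 = 13.5 - 4*5/2 = 13.5 - 10 = 3.5.
       U_Y = n1*n2 - U_X = 20 - 3.5 = 16.5.
Step 4: Ties are present, so use the tie-corrected normal approximation (with continuity correction) for the p-value.
Step 5: p-value = 0.139983; compare to alpha = 0.05. fail to reject H0.

U_X = 3.5, p = 0.139983, fail to reject H0 at alpha = 0.05.


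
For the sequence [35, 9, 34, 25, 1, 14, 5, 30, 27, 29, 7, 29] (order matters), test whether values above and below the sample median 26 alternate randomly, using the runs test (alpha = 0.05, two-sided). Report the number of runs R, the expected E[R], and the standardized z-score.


Step 1: Compute median = 26; label A = above, B = below.
Labels in order: ABABBBBAAABA  (n_A = 6, n_B = 6)
Step 2: Count runs R = 7.
Step 3: Under H0 (random ordering), E[R] = 2*n_A*n_B/(n_A+n_B) + 1 = 2*6*6/12 + 1 = 7.0000.
        Var[R] = 2*n_A*n_B*(2*n_A*n_B - n_A - n_B) / ((n_A+n_B)^2 * (n_A+n_B-1)) = 4320/1584 = 2.7273.
        SD[R] = 1.6514.
Step 4: R = E[R], so z = 0 with no continuity correction.
Step 5: Two-sided p-value via normal approximation = 2*(1 - Phi(|z|)) = 1.000000.
Step 6: alpha = 0.05. fail to reject H0.

R = 7, z = 0.0000, p = 1.000000, fail to reject H0.


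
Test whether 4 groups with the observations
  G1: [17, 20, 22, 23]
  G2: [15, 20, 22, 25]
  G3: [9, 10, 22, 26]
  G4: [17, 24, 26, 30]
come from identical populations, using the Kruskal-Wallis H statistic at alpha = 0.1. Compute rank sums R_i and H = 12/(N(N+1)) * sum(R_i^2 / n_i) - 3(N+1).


Step 1: Combine all N = 16 observations and assign midranks.
sorted (value, group, rank): (9,G3,1), (10,G3,2), (15,G2,3), (17,G1,4.5), (17,G4,4.5), (20,G1,6.5), (20,G2,6.5), (22,G1,9), (22,G2,9), (22,G3,9), (23,G1,11), (24,G4,12), (25,G2,13), (26,G3,14.5), (26,G4,14.5), (30,G4,16)
Step 2: Sum ranks within each group.
R_1 = 31 (n_1 = 4)
R_2 = 31.5 (n_2 = 4)
R_3 = 26.5 (n_3 = 4)
R_4 = 47 (n_4 = 4)
Step 3: H = 12/(N(N+1)) * sum(R_i^2/n_i) - 3(N+1)
     = 12/(16*17) * (31^2/4 + 31.5^2/4 + 26.5^2/4 + 47^2/4) - 3*17
     = 0.044118 * 1216.12 - 51
     = 2.652574.
Step 4: Ties present; correction factor C = 1 - 42/(16^3 - 16) = 0.989706. Corrected H = 2.652574 / 0.989706 = 2.680163.
Step 5: Under H0, H ~ chi^2(3); p-value = 0.443609.
Step 6: alpha = 0.1. fail to reject H0.

H = 2.6802, df = 3, p = 0.443609, fail to reject H0.


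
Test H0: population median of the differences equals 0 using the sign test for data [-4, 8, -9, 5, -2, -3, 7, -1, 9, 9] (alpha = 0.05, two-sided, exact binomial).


Step 1: Discard zero differences. Original n = 10; n_eff = number of nonzero differences = 10.
Nonzero differences (with sign): -4, +8, -9, +5, -2, -3, +7, -1, +9, +9
Step 2: Count signs: positive = 5, negative = 5.
Step 3: Under H0: P(positive) = 0.5, so the number of positives S ~ Bin(10, 0.5).
Step 4: Two-sided exact p-value = sum of Bin(10,0.5) probabilities at or below the observed probability = 1.000000.
Step 5: alpha = 0.05. fail to reject H0.

n_eff = 10, pos = 5, neg = 5, p = 1.000000, fail to reject H0.


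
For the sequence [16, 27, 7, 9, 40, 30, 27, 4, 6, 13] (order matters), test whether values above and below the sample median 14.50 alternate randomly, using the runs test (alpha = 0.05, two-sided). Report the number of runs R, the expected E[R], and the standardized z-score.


Step 1: Compute median = 14.50; label A = above, B = below.
Labels in order: AABBAAABBB  (n_A = 5, n_B = 5)
Step 2: Count runs R = 4.
Step 3: Under H0 (random ordering), E[R] = 2*n_A*n_B/(n_A+n_B) + 1 = 2*5*5/10 + 1 = 6.0000.
        Var[R] = 2*n_A*n_B*(2*n_A*n_B - n_A - n_B) / ((n_A+n_B)^2 * (n_A+n_B-1)) = 2000/900 = 2.2222.
        SD[R] = 1.4907.
Step 4: Continuity-corrected z = (R + 0.5 - E[R]) / SD[R] = (4 + 0.5 - 6.0000) / 1.4907 = -1.0062.
Step 5: Two-sided p-value via normal approximation = 2*(1 - Phi(|z|)) = 0.314305.
Step 6: alpha = 0.05. fail to reject H0.

R = 4, z = -1.0062, p = 0.314305, fail to reject H0.


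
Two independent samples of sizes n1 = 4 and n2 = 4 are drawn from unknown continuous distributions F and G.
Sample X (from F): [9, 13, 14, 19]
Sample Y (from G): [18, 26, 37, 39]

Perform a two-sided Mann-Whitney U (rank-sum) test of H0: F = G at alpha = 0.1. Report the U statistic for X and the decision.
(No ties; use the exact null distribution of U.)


Step 1: Combine and sort all 8 observations; assign midranks.
sorted (value, group): (9,X), (13,X), (14,X), (18,Y), (19,X), (26,Y), (37,Y), (39,Y)
ranks: 9->1, 13->2, 14->3, 18->4, 19->5, 26->6, 37->7, 39->8
Step 2: Rank sum for X: R1 = 1 + 2 + 3 + 5 = 11.
Step 3: U_X = R1 - n1(n1+1)/2 = 11 - 4*5/2 = 11 - 10 = 1.
       U_Y = n1*n2 - U_X = 16 - 1 = 15.
Step 4: No ties, so the exact null distribution of U (based on enumerating the C(8,4) = 70 equally likely rank assignments) gives the two-sided p-value.
Step 5: p-value = 0.057143; compare to alpha = 0.1. reject H0.

U_X = 1, p = 0.057143, reject H0 at alpha = 0.1.


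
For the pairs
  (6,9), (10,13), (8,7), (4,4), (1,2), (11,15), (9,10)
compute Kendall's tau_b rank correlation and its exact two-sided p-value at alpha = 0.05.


Step 1: Enumerate the 21 unordered pairs (i,j) with i<j and classify each by sign(x_j-x_i) * sign(y_j-y_i).
  (1,2):dx=+4,dy=+4->C; (1,3):dx=+2,dy=-2->D; (1,4):dx=-2,dy=-5->C; (1,5):dx=-5,dy=-7->C
  (1,6):dx=+5,dy=+6->C; (1,7):dx=+3,dy=+1->C; (2,3):dx=-2,dy=-6->C; (2,4):dx=-6,dy=-9->C
  (2,5):dx=-9,dy=-11->C; (2,6):dx=+1,dy=+2->C; (2,7):dx=-1,dy=-3->C; (3,4):dx=-4,dy=-3->C
  (3,5):dx=-7,dy=-5->C; (3,6):dx=+3,dy=+8->C; (3,7):dx=+1,dy=+3->C; (4,5):dx=-3,dy=-2->C
  (4,6):dx=+7,dy=+11->C; (4,7):dx=+5,dy=+6->C; (5,6):dx=+10,dy=+13->C; (5,7):dx=+8,dy=+8->C
  (6,7):dx=-2,dy=-5->C
Step 2: C = 20, D = 1, total pairs = 21.
Step 3: tau = (C - D)/(n(n-1)/2) = (20 - 1)/21 = 0.904762.
Step 4: Exact two-sided p-value (enumerate n! = 5040 permutations of y under H0): p = 0.002778.
Step 5: alpha = 0.05. reject H0.

tau_b = 0.9048 (C=20, D=1), p = 0.002778, reject H0.


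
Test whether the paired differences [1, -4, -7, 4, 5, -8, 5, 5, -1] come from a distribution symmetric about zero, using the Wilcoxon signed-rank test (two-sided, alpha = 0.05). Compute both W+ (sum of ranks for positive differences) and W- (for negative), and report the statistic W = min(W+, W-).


Step 1: Drop any zero differences (none here) and take |d_i|.
|d| = [1, 4, 7, 4, 5, 8, 5, 5, 1]
Step 2: Midrank |d_i| (ties get averaged ranks).
ranks: |1|->1.5, |4|->3.5, |7|->8, |4|->3.5, |5|->6, |8|->9, |5|->6, |5|->6, |1|->1.5
Step 3: Attach original signs; sum ranks with positive sign and with negative sign.
W+ = 1.5 + 3.5 + 6 + 6 + 6 = 23
W- = 3.5 + 8 + 9 + 1.5 = 22
(Check: W+ + W- = 45 should equal n(n+1)/2 = 45.)
Step 4: Test statistic W = min(W+, W-) = 22.
Step 5: Ties in |d|, so use the tie-corrected normal approximation.
        E[W] = n(n+1)/4 = 9*10/4 = 22.5.
        Tie groups: |d|=1 (t=2), |d|=4 (t=2), |d|=5 (t=3); sum(t^3 - t) = 36.
        Var[W] = n(n+1)(2n+1)/24 - sum(t^3-t)/48 = 1710/24 - 36/48 = 70.5.
        z = (W - E[W]) / sqrt(Var[W]) = (22 - 22.5) / 8.3964 = -0.0595.
        Two-sided p = 2*Phi(z) = 0.952515.
Step 6: alpha = 0.05. fail to reject H0.

W+ = 23, W- = 22, W = min = 22, p = 0.952515, fail to reject H0.


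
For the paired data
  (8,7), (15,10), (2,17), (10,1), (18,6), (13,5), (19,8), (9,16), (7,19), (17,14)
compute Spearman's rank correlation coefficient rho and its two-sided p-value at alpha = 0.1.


Step 1: Rank x and y separately (midranks; no ties here).
rank(x): 8->3, 15->7, 2->1, 10->5, 18->9, 13->6, 19->10, 9->4, 7->2, 17->8
rank(y): 7->4, 10->6, 17->9, 1->1, 6->3, 5->2, 8->5, 16->8, 19->10, 14->7
Step 2: d_i = R_x(i) - R_y(i); compute d_i^2.
  (3-4)^2=1, (7-6)^2=1, (1-9)^2=64, (5-1)^2=16, (9-3)^2=36, (6-2)^2=16, (10-5)^2=25, (4-8)^2=16, (2-10)^2=64, (8-7)^2=1
sum(d^2) = 240.
Step 3: rho = 1 - 6*240 / (10*(10^2 - 1)) = 1 - 1440/990 = -0.454545.
Step 4: Under H0, t = rho * sqrt((n-2)/(1-rho^2)) = -1.4434 ~ t(8).
Step 5: Two-sided p-value from the t-distribution with 8 df = 0.186905.
Step 6: alpha = 0.1. fail to reject H0.

rho = -0.4545, p = 0.186905, fail to reject H0 at alpha = 0.1.


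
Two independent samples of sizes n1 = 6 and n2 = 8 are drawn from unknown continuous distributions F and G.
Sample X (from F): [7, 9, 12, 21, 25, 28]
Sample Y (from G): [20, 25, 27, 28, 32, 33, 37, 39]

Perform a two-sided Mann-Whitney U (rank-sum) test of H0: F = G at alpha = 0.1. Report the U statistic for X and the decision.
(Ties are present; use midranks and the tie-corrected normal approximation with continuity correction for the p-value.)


Step 1: Combine and sort all 14 observations; assign midranks.
sorted (value, group): (7,X), (9,X), (12,X), (20,Y), (21,X), (25,X), (25,Y), (27,Y), (28,X), (28,Y), (32,Y), (33,Y), (37,Y), (39,Y)
ranks: 7->1, 9->2, 12->3, 20->4, 21->5, 25->6.5, 25->6.5, 27->8, 28->9.5, 28->9.5, 32->11, 33->12, 37->13, 39->14
Step 2: Rank sum for X: R1 = 1 + 2 + 3 + 5 + 6.5 + 9.5 = 27.
Step 3: U_X = R1 - n1(n1+1)/2 = 27 - 6*7/2 = 27 - 21 = 6.
       U_Y = n1*n2 - U_X = 48 - 6 = 42.
Step 4: Ties are present, so use the tie-corrected normal approximation (with continuity correction) for the p-value.
Step 5: p-value = 0.023560; compare to alpha = 0.1. reject H0.

U_X = 6, p = 0.023560, reject H0 at alpha = 0.1.


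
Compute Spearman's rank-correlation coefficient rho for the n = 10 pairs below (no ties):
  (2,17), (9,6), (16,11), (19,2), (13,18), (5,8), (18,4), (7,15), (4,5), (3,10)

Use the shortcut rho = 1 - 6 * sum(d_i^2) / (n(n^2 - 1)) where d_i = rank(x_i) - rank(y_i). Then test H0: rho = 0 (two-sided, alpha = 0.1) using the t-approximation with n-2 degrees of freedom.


Step 1: Rank x and y separately (midranks; no ties here).
rank(x): 2->1, 9->6, 16->8, 19->10, 13->7, 5->4, 18->9, 7->5, 4->3, 3->2
rank(y): 17->9, 6->4, 11->7, 2->1, 18->10, 8->5, 4->2, 15->8, 5->3, 10->6
Step 2: d_i = R_x(i) - R_y(i); compute d_i^2.
  (1-9)^2=64, (6-4)^2=4, (8-7)^2=1, (10-1)^2=81, (7-10)^2=9, (4-5)^2=1, (9-2)^2=49, (5-8)^2=9, (3-3)^2=0, (2-6)^2=16
sum(d^2) = 234.
Step 3: rho = 1 - 6*234 / (10*(10^2 - 1)) = 1 - 1404/990 = -0.418182.
Step 4: Under H0, t = rho * sqrt((n-2)/(1-rho^2)) = -1.3021 ~ t(8).
Step 5: Two-sided p-value from the t-distribution with 8 df = 0.229113.
Step 6: alpha = 0.1. fail to reject H0.

rho = -0.4182, p = 0.229113, fail to reject H0 at alpha = 0.1.


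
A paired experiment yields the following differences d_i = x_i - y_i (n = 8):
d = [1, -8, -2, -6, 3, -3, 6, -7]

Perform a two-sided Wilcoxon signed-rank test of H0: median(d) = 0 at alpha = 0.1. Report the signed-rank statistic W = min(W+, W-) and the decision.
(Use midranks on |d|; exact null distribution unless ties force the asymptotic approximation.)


Step 1: Drop any zero differences (none here) and take |d_i|.
|d| = [1, 8, 2, 6, 3, 3, 6, 7]
Step 2: Midrank |d_i| (ties get averaged ranks).
ranks: |1|->1, |8|->8, |2|->2, |6|->5.5, |3|->3.5, |3|->3.5, |6|->5.5, |7|->7
Step 3: Attach original signs; sum ranks with positive sign and with negative sign.
W+ = 1 + 3.5 + 5.5 = 10
W- = 8 + 2 + 5.5 + 3.5 + 7 = 26
(Check: W+ + W- = 36 should equal n(n+1)/2 = 36.)
Step 4: Test statistic W = min(W+, W-) = 10.
Step 5: Ties in |d|, so use the tie-corrected normal approximation.
        E[W] = n(n+1)/4 = 8*9/4 = 18.
        Tie groups: |d|=3 (t=2), |d|=6 (t=2); sum(t^3 - t) = 12.
        Var[W] = n(n+1)(2n+1)/24 - sum(t^3-t)/48 = 1224/24 - 12/48 = 50.75.
        z = (W - E[W]) / sqrt(Var[W]) = (10 - 18) / 7.1239 = -1.1230.
        Two-sided p = 2*Phi(z) = 0.261446.
Step 6: alpha = 0.1. fail to reject H0.

W+ = 10, W- = 26, W = min = 10, p = 0.261446, fail to reject H0.


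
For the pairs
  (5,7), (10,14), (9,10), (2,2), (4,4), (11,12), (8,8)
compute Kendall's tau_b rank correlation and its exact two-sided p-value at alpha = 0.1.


Step 1: Enumerate the 21 unordered pairs (i,j) with i<j and classify each by sign(x_j-x_i) * sign(y_j-y_i).
  (1,2):dx=+5,dy=+7->C; (1,3):dx=+4,dy=+3->C; (1,4):dx=-3,dy=-5->C; (1,5):dx=-1,dy=-3->C
  (1,6):dx=+6,dy=+5->C; (1,7):dx=+3,dy=+1->C; (2,3):dx=-1,dy=-4->C; (2,4):dx=-8,dy=-12->C
  (2,5):dx=-6,dy=-10->C; (2,6):dx=+1,dy=-2->D; (2,7):dx=-2,dy=-6->C; (3,4):dx=-7,dy=-8->C
  (3,5):dx=-5,dy=-6->C; (3,6):dx=+2,dy=+2->C; (3,7):dx=-1,dy=-2->C; (4,5):dx=+2,dy=+2->C
  (4,6):dx=+9,dy=+10->C; (4,7):dx=+6,dy=+6->C; (5,6):dx=+7,dy=+8->C; (5,7):dx=+4,dy=+4->C
  (6,7):dx=-3,dy=-4->C
Step 2: C = 20, D = 1, total pairs = 21.
Step 3: tau = (C - D)/(n(n-1)/2) = (20 - 1)/21 = 0.904762.
Step 4: Exact two-sided p-value (enumerate n! = 5040 permutations of y under H0): p = 0.002778.
Step 5: alpha = 0.1. reject H0.

tau_b = 0.9048 (C=20, D=1), p = 0.002778, reject H0.


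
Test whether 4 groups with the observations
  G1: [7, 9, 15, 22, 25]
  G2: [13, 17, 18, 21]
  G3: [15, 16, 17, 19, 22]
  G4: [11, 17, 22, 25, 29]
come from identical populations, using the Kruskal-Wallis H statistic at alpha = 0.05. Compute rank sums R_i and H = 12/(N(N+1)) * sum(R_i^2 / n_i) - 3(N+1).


Step 1: Combine all N = 19 observations and assign midranks.
sorted (value, group, rank): (7,G1,1), (9,G1,2), (11,G4,3), (13,G2,4), (15,G1,5.5), (15,G3,5.5), (16,G3,7), (17,G2,9), (17,G3,9), (17,G4,9), (18,G2,11), (19,G3,12), (21,G2,13), (22,G1,15), (22,G3,15), (22,G4,15), (25,G1,17.5), (25,G4,17.5), (29,G4,19)
Step 2: Sum ranks within each group.
R_1 = 41 (n_1 = 5)
R_2 = 37 (n_2 = 4)
R_3 = 48.5 (n_3 = 5)
R_4 = 63.5 (n_4 = 5)
Step 3: H = 12/(N(N+1)) * sum(R_i^2/n_i) - 3(N+1)
     = 12/(19*20) * (41^2/5 + 37^2/4 + 48.5^2/5 + 63.5^2/5) - 3*20
     = 0.031579 * 1955.35 - 60
     = 1.747895.
Step 4: Ties present; correction factor C = 1 - 60/(19^3 - 19) = 0.991228. Corrected H = 1.747895 / 0.991228 = 1.763363.
Step 5: Under H0, H ~ chi^2(3); p-value = 0.622940.
Step 6: alpha = 0.05. fail to reject H0.

H = 1.7634, df = 3, p = 0.622940, fail to reject H0.


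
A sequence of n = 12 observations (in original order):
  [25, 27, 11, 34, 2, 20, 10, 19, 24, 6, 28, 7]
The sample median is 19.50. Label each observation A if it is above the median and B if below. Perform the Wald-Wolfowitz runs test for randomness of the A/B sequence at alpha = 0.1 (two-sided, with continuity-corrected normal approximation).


Step 1: Compute median = 19.50; label A = above, B = below.
Labels in order: AABABABBABAB  (n_A = 6, n_B = 6)
Step 2: Count runs R = 10.
Step 3: Under H0 (random ordering), E[R] = 2*n_A*n_B/(n_A+n_B) + 1 = 2*6*6/12 + 1 = 7.0000.
        Var[R] = 2*n_A*n_B*(2*n_A*n_B - n_A - n_B) / ((n_A+n_B)^2 * (n_A+n_B-1)) = 4320/1584 = 2.7273.
        SD[R] = 1.6514.
Step 4: Continuity-corrected z = (R - 0.5 - E[R]) / SD[R] = (10 - 0.5 - 7.0000) / 1.6514 = 1.5138.
Step 5: Two-sided p-value via normal approximation = 2*(1 - Phi(|z|)) = 0.130070.
Step 6: alpha = 0.1. fail to reject H0.

R = 10, z = 1.5138, p = 0.130070, fail to reject H0.


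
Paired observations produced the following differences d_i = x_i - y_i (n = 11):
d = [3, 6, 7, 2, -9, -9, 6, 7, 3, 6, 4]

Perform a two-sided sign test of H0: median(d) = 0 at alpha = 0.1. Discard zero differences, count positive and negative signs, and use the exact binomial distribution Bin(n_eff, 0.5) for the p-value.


Step 1: Discard zero differences. Original n = 11; n_eff = number of nonzero differences = 11.
Nonzero differences (with sign): +3, +6, +7, +2, -9, -9, +6, +7, +3, +6, +4
Step 2: Count signs: positive = 9, negative = 2.
Step 3: Under H0: P(positive) = 0.5, so the number of positives S ~ Bin(11, 0.5).
Step 4: Two-sided exact p-value = sum of Bin(11,0.5) probabilities at or below the observed probability = 0.065430.
Step 5: alpha = 0.1. reject H0.

n_eff = 11, pos = 9, neg = 2, p = 0.065430, reject H0.


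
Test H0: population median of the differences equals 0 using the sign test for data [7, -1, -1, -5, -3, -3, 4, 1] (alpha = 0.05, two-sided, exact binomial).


Step 1: Discard zero differences. Original n = 8; n_eff = number of nonzero differences = 8.
Nonzero differences (with sign): +7, -1, -1, -5, -3, -3, +4, +1
Step 2: Count signs: positive = 3, negative = 5.
Step 3: Under H0: P(positive) = 0.5, so the number of positives S ~ Bin(8, 0.5).
Step 4: Two-sided exact p-value = sum of Bin(8,0.5) probabilities at or below the observed probability = 0.726562.
Step 5: alpha = 0.05. fail to reject H0.

n_eff = 8, pos = 3, neg = 5, p = 0.726562, fail to reject H0.


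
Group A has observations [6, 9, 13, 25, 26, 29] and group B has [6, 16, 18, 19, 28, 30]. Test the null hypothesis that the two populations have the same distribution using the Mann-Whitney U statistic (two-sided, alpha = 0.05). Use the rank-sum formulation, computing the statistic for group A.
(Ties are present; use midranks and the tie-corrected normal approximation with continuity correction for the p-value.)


Step 1: Combine and sort all 12 observations; assign midranks.
sorted (value, group): (6,X), (6,Y), (9,X), (13,X), (16,Y), (18,Y), (19,Y), (25,X), (26,X), (28,Y), (29,X), (30,Y)
ranks: 6->1.5, 6->1.5, 9->3, 13->4, 16->5, 18->6, 19->7, 25->8, 26->9, 28->10, 29->11, 30->12
Step 2: Rank sum for X: R1 = 1.5 + 3 + 4 + 8 + 9 + 11 = 36.5.
Step 3: U_X = R1 - n1(n1+1)/2 = 36.5 - 6*7/2 = 36.5 - 21 = 15.5.
       U_Y = n1*n2 - U_X = 36 - 15.5 = 20.5.
Step 4: Ties are present, so use the tie-corrected normal approximation (with continuity correction) for the p-value.
Step 5: p-value = 0.748349; compare to alpha = 0.05. fail to reject H0.

U_X = 15.5, p = 0.748349, fail to reject H0 at alpha = 0.05.


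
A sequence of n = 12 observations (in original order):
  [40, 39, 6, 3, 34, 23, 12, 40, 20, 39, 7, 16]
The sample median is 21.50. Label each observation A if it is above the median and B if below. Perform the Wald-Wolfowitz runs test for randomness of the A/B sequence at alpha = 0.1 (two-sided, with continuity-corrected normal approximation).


Step 1: Compute median = 21.50; label A = above, B = below.
Labels in order: AABBAABABABB  (n_A = 6, n_B = 6)
Step 2: Count runs R = 8.
Step 3: Under H0 (random ordering), E[R] = 2*n_A*n_B/(n_A+n_B) + 1 = 2*6*6/12 + 1 = 7.0000.
        Var[R] = 2*n_A*n_B*(2*n_A*n_B - n_A - n_B) / ((n_A+n_B)^2 * (n_A+n_B-1)) = 4320/1584 = 2.7273.
        SD[R] = 1.6514.
Step 4: Continuity-corrected z = (R - 0.5 - E[R]) / SD[R] = (8 - 0.5 - 7.0000) / 1.6514 = 0.3028.
Step 5: Two-sided p-value via normal approximation = 2*(1 - Phi(|z|)) = 0.762069.
Step 6: alpha = 0.1. fail to reject H0.

R = 8, z = 0.3028, p = 0.762069, fail to reject H0.


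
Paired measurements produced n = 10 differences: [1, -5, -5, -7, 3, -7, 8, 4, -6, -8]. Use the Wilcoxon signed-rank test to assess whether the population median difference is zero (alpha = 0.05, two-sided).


Step 1: Drop any zero differences (none here) and take |d_i|.
|d| = [1, 5, 5, 7, 3, 7, 8, 4, 6, 8]
Step 2: Midrank |d_i| (ties get averaged ranks).
ranks: |1|->1, |5|->4.5, |5|->4.5, |7|->7.5, |3|->2, |7|->7.5, |8|->9.5, |4|->3, |6|->6, |8|->9.5
Step 3: Attach original signs; sum ranks with positive sign and with negative sign.
W+ = 1 + 2 + 9.5 + 3 = 15.5
W- = 4.5 + 4.5 + 7.5 + 7.5 + 6 + 9.5 = 39.5
(Check: W+ + W- = 55 should equal n(n+1)/2 = 55.)
Step 4: Test statistic W = min(W+, W-) = 15.5.
Step 5: Ties in |d|, so use the tie-corrected normal approximation.
        E[W] = n(n+1)/4 = 10*11/4 = 27.5.
        Tie groups: |d|=5 (t=2), |d|=7 (t=2), |d|=8 (t=2); sum(t^3 - t) = 18.
        Var[W] = n(n+1)(2n+1)/24 - sum(t^3-t)/48 = 2310/24 - 18/48 = 95.875.
        z = (W - E[W]) / sqrt(Var[W]) = (15.5 - 27.5) / 9.7916 = -1.2255.
        Two-sided p = 2*Phi(z) = 0.220371.
Step 6: alpha = 0.05. fail to reject H0.

W+ = 15.5, W- = 39.5, W = min = 15.5, p = 0.220371, fail to reject H0.


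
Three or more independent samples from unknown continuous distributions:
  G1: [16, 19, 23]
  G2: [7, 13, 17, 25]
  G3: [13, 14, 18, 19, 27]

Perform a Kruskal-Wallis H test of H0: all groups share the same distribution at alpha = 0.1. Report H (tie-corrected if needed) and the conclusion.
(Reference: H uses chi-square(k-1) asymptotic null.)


Step 1: Combine all N = 12 observations and assign midranks.
sorted (value, group, rank): (7,G2,1), (13,G2,2.5), (13,G3,2.5), (14,G3,4), (16,G1,5), (17,G2,6), (18,G3,7), (19,G1,8.5), (19,G3,8.5), (23,G1,10), (25,G2,11), (27,G3,12)
Step 2: Sum ranks within each group.
R_1 = 23.5 (n_1 = 3)
R_2 = 20.5 (n_2 = 4)
R_3 = 34 (n_3 = 5)
Step 3: H = 12/(N(N+1)) * sum(R_i^2/n_i) - 3(N+1)
     = 12/(12*13) * (23.5^2/3 + 20.5^2/4 + 34^2/5) - 3*13
     = 0.076923 * 520.346 - 39
     = 1.026603.
Step 4: Ties present; correction factor C = 1 - 12/(12^3 - 12) = 0.993007. Corrected H = 1.026603 / 0.993007 = 1.033832.
Step 5: Under H0, H ~ chi^2(2); p-value = 0.596357.
Step 6: alpha = 0.1. fail to reject H0.

H = 1.0338, df = 2, p = 0.596357, fail to reject H0.


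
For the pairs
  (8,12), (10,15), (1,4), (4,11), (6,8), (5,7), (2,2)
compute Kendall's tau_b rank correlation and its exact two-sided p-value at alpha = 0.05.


Step 1: Enumerate the 21 unordered pairs (i,j) with i<j and classify each by sign(x_j-x_i) * sign(y_j-y_i).
  (1,2):dx=+2,dy=+3->C; (1,3):dx=-7,dy=-8->C; (1,4):dx=-4,dy=-1->C; (1,5):dx=-2,dy=-4->C
  (1,6):dx=-3,dy=-5->C; (1,7):dx=-6,dy=-10->C; (2,3):dx=-9,dy=-11->C; (2,4):dx=-6,dy=-4->C
  (2,5):dx=-4,dy=-7->C; (2,6):dx=-5,dy=-8->C; (2,7):dx=-8,dy=-13->C; (3,4):dx=+3,dy=+7->C
  (3,5):dx=+5,dy=+4->C; (3,6):dx=+4,dy=+3->C; (3,7):dx=+1,dy=-2->D; (4,5):dx=+2,dy=-3->D
  (4,6):dx=+1,dy=-4->D; (4,7):dx=-2,dy=-9->C; (5,6):dx=-1,dy=-1->C; (5,7):dx=-4,dy=-6->C
  (6,7):dx=-3,dy=-5->C
Step 2: C = 18, D = 3, total pairs = 21.
Step 3: tau = (C - D)/(n(n-1)/2) = (18 - 3)/21 = 0.714286.
Step 4: Exact two-sided p-value (enumerate n! = 5040 permutations of y under H0): p = 0.030159.
Step 5: alpha = 0.05. reject H0.

tau_b = 0.7143 (C=18, D=3), p = 0.030159, reject H0.


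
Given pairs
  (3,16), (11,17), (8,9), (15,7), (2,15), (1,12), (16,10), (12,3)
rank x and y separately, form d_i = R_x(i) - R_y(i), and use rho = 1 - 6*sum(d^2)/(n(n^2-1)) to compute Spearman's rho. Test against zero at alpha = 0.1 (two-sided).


Step 1: Rank x and y separately (midranks; no ties here).
rank(x): 3->3, 11->5, 8->4, 15->7, 2->2, 1->1, 16->8, 12->6
rank(y): 16->7, 17->8, 9->3, 7->2, 15->6, 12->5, 10->4, 3->1
Step 2: d_i = R_x(i) - R_y(i); compute d_i^2.
  (3-7)^2=16, (5-8)^2=9, (4-3)^2=1, (7-2)^2=25, (2-6)^2=16, (1-5)^2=16, (8-4)^2=16, (6-1)^2=25
sum(d^2) = 124.
Step 3: rho = 1 - 6*124 / (8*(8^2 - 1)) = 1 - 744/504 = -0.476190.
Step 4: Under H0, t = rho * sqrt((n-2)/(1-rho^2)) = -1.3265 ~ t(6).
Step 5: Two-sided p-value from the t-distribution with 6 df = 0.232936.
Step 6: alpha = 0.1. fail to reject H0.

rho = -0.4762, p = 0.232936, fail to reject H0 at alpha = 0.1.


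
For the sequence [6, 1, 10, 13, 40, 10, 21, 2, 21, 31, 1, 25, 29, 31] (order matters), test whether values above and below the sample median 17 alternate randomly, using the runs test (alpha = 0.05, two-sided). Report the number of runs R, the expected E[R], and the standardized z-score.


Step 1: Compute median = 17; label A = above, B = below.
Labels in order: BBBBABABAABAAA  (n_A = 7, n_B = 7)
Step 2: Count runs R = 8.
Step 3: Under H0 (random ordering), E[R] = 2*n_A*n_B/(n_A+n_B) + 1 = 2*7*7/14 + 1 = 8.0000.
        Var[R] = 2*n_A*n_B*(2*n_A*n_B - n_A - n_B) / ((n_A+n_B)^2 * (n_A+n_B-1)) = 8232/2548 = 3.2308.
        SD[R] = 1.7974.
Step 4: R = E[R], so z = 0 with no continuity correction.
Step 5: Two-sided p-value via normal approximation = 2*(1 - Phi(|z|)) = 1.000000.
Step 6: alpha = 0.05. fail to reject H0.

R = 8, z = 0.0000, p = 1.000000, fail to reject H0.


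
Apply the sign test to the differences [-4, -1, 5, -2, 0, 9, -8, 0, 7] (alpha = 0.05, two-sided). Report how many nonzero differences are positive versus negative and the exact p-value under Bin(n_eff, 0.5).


Step 1: Discard zero differences. Original n = 9; n_eff = number of nonzero differences = 7.
Nonzero differences (with sign): -4, -1, +5, -2, +9, -8, +7
Step 2: Count signs: positive = 3, negative = 4.
Step 3: Under H0: P(positive) = 0.5, so the number of positives S ~ Bin(7, 0.5).
Step 4: Two-sided exact p-value = sum of Bin(7,0.5) probabilities at or below the observed probability = 1.000000.
Step 5: alpha = 0.05. fail to reject H0.

n_eff = 7, pos = 3, neg = 4, p = 1.000000, fail to reject H0.


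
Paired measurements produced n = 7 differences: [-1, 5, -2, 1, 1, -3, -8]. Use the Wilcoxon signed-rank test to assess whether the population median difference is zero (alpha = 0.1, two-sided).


Step 1: Drop any zero differences (none here) and take |d_i|.
|d| = [1, 5, 2, 1, 1, 3, 8]
Step 2: Midrank |d_i| (ties get averaged ranks).
ranks: |1|->2, |5|->6, |2|->4, |1|->2, |1|->2, |3|->5, |8|->7
Step 3: Attach original signs; sum ranks with positive sign and with negative sign.
W+ = 6 + 2 + 2 = 10
W- = 2 + 4 + 5 + 7 = 18
(Check: W+ + W- = 28 should equal n(n+1)/2 = 28.)
Step 4: Test statistic W = min(W+, W-) = 10.
Step 5: Ties in |d|, so use the tie-corrected normal approximation.
        E[W] = n(n+1)/4 = 7*8/4 = 14.
        Tie groups: |d|=1 (t=3); sum(t^3 - t) = 24.
        Var[W] = n(n+1)(2n+1)/24 - sum(t^3-t)/48 = 840/24 - 24/48 = 34.5.
        z = (W - E[W]) / sqrt(Var[W]) = (10 - 14) / 5.8737 = -0.6810.
        Two-sided p = 2*Phi(z) = 0.495868.
Step 6: alpha = 0.1. fail to reject H0.

W+ = 10, W- = 18, W = min = 10, p = 0.495868, fail to reject H0.


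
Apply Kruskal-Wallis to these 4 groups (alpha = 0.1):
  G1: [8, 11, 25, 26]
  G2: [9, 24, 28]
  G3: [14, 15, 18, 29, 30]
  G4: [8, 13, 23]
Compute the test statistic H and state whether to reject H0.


Step 1: Combine all N = 15 observations and assign midranks.
sorted (value, group, rank): (8,G1,1.5), (8,G4,1.5), (9,G2,3), (11,G1,4), (13,G4,5), (14,G3,6), (15,G3,7), (18,G3,8), (23,G4,9), (24,G2,10), (25,G1,11), (26,G1,12), (28,G2,13), (29,G3,14), (30,G3,15)
Step 2: Sum ranks within each group.
R_1 = 28.5 (n_1 = 4)
R_2 = 26 (n_2 = 3)
R_3 = 50 (n_3 = 5)
R_4 = 15.5 (n_4 = 3)
Step 3: H = 12/(N(N+1)) * sum(R_i^2/n_i) - 3(N+1)
     = 12/(15*16) * (28.5^2/4 + 26^2/3 + 50^2/5 + 15.5^2/3) - 3*16
     = 0.050000 * 1008.48 - 48
     = 2.423958.
Step 4: Ties present; correction factor C = 1 - 6/(15^3 - 15) = 0.998214. Corrected H = 2.423958 / 0.998214 = 2.428295.
Step 5: Under H0, H ~ chi^2(3); p-value = 0.488389.
Step 6: alpha = 0.1. fail to reject H0.

H = 2.4283, df = 3, p = 0.488389, fail to reject H0.


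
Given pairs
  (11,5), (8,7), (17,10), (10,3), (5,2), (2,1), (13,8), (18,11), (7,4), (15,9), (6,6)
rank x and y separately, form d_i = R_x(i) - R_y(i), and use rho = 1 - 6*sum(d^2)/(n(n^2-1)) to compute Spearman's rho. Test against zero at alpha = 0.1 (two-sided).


Step 1: Rank x and y separately (midranks; no ties here).
rank(x): 11->7, 8->5, 17->10, 10->6, 5->2, 2->1, 13->8, 18->11, 7->4, 15->9, 6->3
rank(y): 5->5, 7->7, 10->10, 3->3, 2->2, 1->1, 8->8, 11->11, 4->4, 9->9, 6->6
Step 2: d_i = R_x(i) - R_y(i); compute d_i^2.
  (7-5)^2=4, (5-7)^2=4, (10-10)^2=0, (6-3)^2=9, (2-2)^2=0, (1-1)^2=0, (8-8)^2=0, (11-11)^2=0, (4-4)^2=0, (9-9)^2=0, (3-6)^2=9
sum(d^2) = 26.
Step 3: rho = 1 - 6*26 / (11*(11^2 - 1)) = 1 - 156/1320 = 0.881818.
Step 4: Under H0, t = rho * sqrt((n-2)/(1-rho^2)) = 5.6097 ~ t(9).
Step 5: Two-sided p-value from the t-distribution with 9 df = 0.000330.
Step 6: alpha = 0.1. reject H0.

rho = 0.8818, p = 0.000330, reject H0 at alpha = 0.1.


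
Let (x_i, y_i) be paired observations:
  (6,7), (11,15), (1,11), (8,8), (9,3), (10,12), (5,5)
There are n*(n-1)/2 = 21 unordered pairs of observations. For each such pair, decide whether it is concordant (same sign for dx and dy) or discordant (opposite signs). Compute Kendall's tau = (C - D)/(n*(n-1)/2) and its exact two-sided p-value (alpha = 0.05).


Step 1: Enumerate the 21 unordered pairs (i,j) with i<j and classify each by sign(x_j-x_i) * sign(y_j-y_i).
  (1,2):dx=+5,dy=+8->C; (1,3):dx=-5,dy=+4->D; (1,4):dx=+2,dy=+1->C; (1,5):dx=+3,dy=-4->D
  (1,6):dx=+4,dy=+5->C; (1,7):dx=-1,dy=-2->C; (2,3):dx=-10,dy=-4->C; (2,4):dx=-3,dy=-7->C
  (2,5):dx=-2,dy=-12->C; (2,6):dx=-1,dy=-3->C; (2,7):dx=-6,dy=-10->C; (3,4):dx=+7,dy=-3->D
  (3,5):dx=+8,dy=-8->D; (3,6):dx=+9,dy=+1->C; (3,7):dx=+4,dy=-6->D; (4,5):dx=+1,dy=-5->D
  (4,6):dx=+2,dy=+4->C; (4,7):dx=-3,dy=-3->C; (5,6):dx=+1,dy=+9->C; (5,7):dx=-4,dy=+2->D
  (6,7):dx=-5,dy=-7->C
Step 2: C = 14, D = 7, total pairs = 21.
Step 3: tau = (C - D)/(n(n-1)/2) = (14 - 7)/21 = 0.333333.
Step 4: Exact two-sided p-value (enumerate n! = 5040 permutations of y under H0): p = 0.381349.
Step 5: alpha = 0.05. fail to reject H0.

tau_b = 0.3333 (C=14, D=7), p = 0.381349, fail to reject H0.


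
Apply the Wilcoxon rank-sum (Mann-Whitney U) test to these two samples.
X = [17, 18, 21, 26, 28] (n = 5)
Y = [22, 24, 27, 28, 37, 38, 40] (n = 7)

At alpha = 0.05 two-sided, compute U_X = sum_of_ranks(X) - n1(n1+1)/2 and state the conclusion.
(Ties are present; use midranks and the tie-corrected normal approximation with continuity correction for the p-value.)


Step 1: Combine and sort all 12 observations; assign midranks.
sorted (value, group): (17,X), (18,X), (21,X), (22,Y), (24,Y), (26,X), (27,Y), (28,X), (28,Y), (37,Y), (38,Y), (40,Y)
ranks: 17->1, 18->2, 21->3, 22->4, 24->5, 26->6, 27->7, 28->8.5, 28->8.5, 37->10, 38->11, 40->12
Step 2: Rank sum for X: R1 = 1 + 2 + 3 + 6 + 8.5 = 20.5.
Step 3: U_X = R1 - n1(n1+1)/2 = 20.5 - 5*6/2 = 20.5 - 15 = 5.5.
       U_Y = n1*n2 - U_X = 35 - 5.5 = 29.5.
Step 4: Ties are present, so use the tie-corrected normal approximation (with continuity correction) for the p-value.
Step 5: p-value = 0.061363; compare to alpha = 0.05. fail to reject H0.

U_X = 5.5, p = 0.061363, fail to reject H0 at alpha = 0.05.


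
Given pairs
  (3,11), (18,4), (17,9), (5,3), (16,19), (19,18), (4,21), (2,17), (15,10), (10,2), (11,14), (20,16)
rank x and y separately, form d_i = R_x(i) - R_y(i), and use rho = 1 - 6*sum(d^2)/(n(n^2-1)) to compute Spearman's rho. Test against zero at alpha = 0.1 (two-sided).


Step 1: Rank x and y separately (midranks; no ties here).
rank(x): 3->2, 18->10, 17->9, 5->4, 16->8, 19->11, 4->3, 2->1, 15->7, 10->5, 11->6, 20->12
rank(y): 11->6, 4->3, 9->4, 3->2, 19->11, 18->10, 21->12, 17->9, 10->5, 2->1, 14->7, 16->8
Step 2: d_i = R_x(i) - R_y(i); compute d_i^2.
  (2-6)^2=16, (10-3)^2=49, (9-4)^2=25, (4-2)^2=4, (8-11)^2=9, (11-10)^2=1, (3-12)^2=81, (1-9)^2=64, (7-5)^2=4, (5-1)^2=16, (6-7)^2=1, (12-8)^2=16
sum(d^2) = 286.
Step 3: rho = 1 - 6*286 / (12*(12^2 - 1)) = 1 - 1716/1716 = 0.000000.
Step 4: Under H0, t = rho * sqrt((n-2)/(1-rho^2)) = 0.0000 ~ t(10).
Step 5: Two-sided p-value from the t-distribution with 10 df = 1.000000.
Step 6: alpha = 0.1. fail to reject H0.

rho = 0.0000, p = 1.000000, fail to reject H0 at alpha = 0.1.


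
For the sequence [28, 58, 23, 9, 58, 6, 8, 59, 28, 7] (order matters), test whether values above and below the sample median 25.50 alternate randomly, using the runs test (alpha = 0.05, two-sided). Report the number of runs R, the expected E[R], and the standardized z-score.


Step 1: Compute median = 25.50; label A = above, B = below.
Labels in order: AABBABBAAB  (n_A = 5, n_B = 5)
Step 2: Count runs R = 6.
Step 3: Under H0 (random ordering), E[R] = 2*n_A*n_B/(n_A+n_B) + 1 = 2*5*5/10 + 1 = 6.0000.
        Var[R] = 2*n_A*n_B*(2*n_A*n_B - n_A - n_B) / ((n_A+n_B)^2 * (n_A+n_B-1)) = 2000/900 = 2.2222.
        SD[R] = 1.4907.
Step 4: R = E[R], so z = 0 with no continuity correction.
Step 5: Two-sided p-value via normal approximation = 2*(1 - Phi(|z|)) = 1.000000.
Step 6: alpha = 0.05. fail to reject H0.

R = 6, z = 0.0000, p = 1.000000, fail to reject H0.


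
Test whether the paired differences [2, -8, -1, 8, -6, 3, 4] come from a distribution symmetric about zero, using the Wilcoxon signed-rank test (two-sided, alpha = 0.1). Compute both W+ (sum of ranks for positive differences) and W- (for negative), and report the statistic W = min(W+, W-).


Step 1: Drop any zero differences (none here) and take |d_i|.
|d| = [2, 8, 1, 8, 6, 3, 4]
Step 2: Midrank |d_i| (ties get averaged ranks).
ranks: |2|->2, |8|->6.5, |1|->1, |8|->6.5, |6|->5, |3|->3, |4|->4
Step 3: Attach original signs; sum ranks with positive sign and with negative sign.
W+ = 2 + 6.5 + 3 + 4 = 15.5
W- = 6.5 + 1 + 5 = 12.5
(Check: W+ + W- = 28 should equal n(n+1)/2 = 28.)
Step 4: Test statistic W = min(W+, W-) = 12.5.
Step 5: Ties in |d|, so use the tie-corrected normal approximation.
        E[W] = n(n+1)/4 = 7*8/4 = 14.
        Tie groups: |d|=8 (t=2); sum(t^3 - t) = 6.
        Var[W] = n(n+1)(2n+1)/24 - sum(t^3-t)/48 = 840/24 - 6/48 = 34.875.
        z = (W - E[W]) / sqrt(Var[W]) = (12.5 - 14) / 5.9055 = -0.2540.
        Two-sided p = 2*Phi(z) = 0.799495.
Step 6: alpha = 0.1. fail to reject H0.

W+ = 15.5, W- = 12.5, W = min = 12.5, p = 0.799495, fail to reject H0.


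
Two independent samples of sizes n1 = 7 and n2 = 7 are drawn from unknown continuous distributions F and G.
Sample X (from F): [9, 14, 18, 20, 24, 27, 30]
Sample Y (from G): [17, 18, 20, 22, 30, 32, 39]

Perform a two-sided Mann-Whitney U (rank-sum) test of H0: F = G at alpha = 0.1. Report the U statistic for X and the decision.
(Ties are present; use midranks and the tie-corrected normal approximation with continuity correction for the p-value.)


Step 1: Combine and sort all 14 observations; assign midranks.
sorted (value, group): (9,X), (14,X), (17,Y), (18,X), (18,Y), (20,X), (20,Y), (22,Y), (24,X), (27,X), (30,X), (30,Y), (32,Y), (39,Y)
ranks: 9->1, 14->2, 17->3, 18->4.5, 18->4.5, 20->6.5, 20->6.5, 22->8, 24->9, 27->10, 30->11.5, 30->11.5, 32->13, 39->14
Step 2: Rank sum for X: R1 = 1 + 2 + 4.5 + 6.5 + 9 + 10 + 11.5 = 44.5.
Step 3: U_X = R1 - n1(n1+1)/2 = 44.5 - 7*8/2 = 44.5 - 28 = 16.5.
       U_Y = n1*n2 - U_X = 49 - 16.5 = 32.5.
Step 4: Ties are present, so use the tie-corrected normal approximation (with continuity correction) for the p-value.
Step 5: p-value = 0.336306; compare to alpha = 0.1. fail to reject H0.

U_X = 16.5, p = 0.336306, fail to reject H0 at alpha = 0.1.
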